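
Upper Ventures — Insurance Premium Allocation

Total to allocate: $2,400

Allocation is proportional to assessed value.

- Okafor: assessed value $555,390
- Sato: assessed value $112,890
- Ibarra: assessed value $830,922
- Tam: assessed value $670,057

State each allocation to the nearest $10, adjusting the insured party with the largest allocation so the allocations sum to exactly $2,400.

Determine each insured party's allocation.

Sum of assessed value: 2,169,259.
Proportional shares: Okafor 555,390/2,169,259 × $2,400 = 614.47; Sato 112,890/2,169,259 × $2,400 = 124.90; Ibarra 830,922/2,169,259 × $2,400 = 919.31; Tam 670,057/2,169,259 × $2,400 = 741.33.
Rounded to nearest $10: Okafor $610; Sato $120; Ibarra $920; Tam $740. Sum = $2,390.
Difference $2,400 − $2,390 = +$10 applied to largest allocation (Ibarra): Ibarra becomes $930.

Okafor: $610 | Sato: $120 | Ibarra: $930 | Tam: $740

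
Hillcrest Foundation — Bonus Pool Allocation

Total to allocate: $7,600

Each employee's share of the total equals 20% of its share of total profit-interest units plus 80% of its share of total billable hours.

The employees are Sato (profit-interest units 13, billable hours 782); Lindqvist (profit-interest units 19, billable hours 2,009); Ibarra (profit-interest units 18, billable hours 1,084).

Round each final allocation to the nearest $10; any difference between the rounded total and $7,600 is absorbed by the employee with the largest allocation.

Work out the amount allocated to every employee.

Sato: $1,620 | Lindqvist: $3,730 | Ibarra: $2,250

Totals — profit-interest units 50, billable hours 3,875.
Blended shares (20% profit-interest units + 80% billable hours): Sato 0.2134; Lindqvist 0.4908; Ibarra 0.2958.
Unrounded shares: Sato 1,622.18; Lindqvist 3,729.79; Ibarra 2,248.03.
After rounding ($10): Sato $1,620; Lindqvist $3,730; Ibarra $2,250. Sum = $7,600.
Rounded total matches; no reconciliation needed.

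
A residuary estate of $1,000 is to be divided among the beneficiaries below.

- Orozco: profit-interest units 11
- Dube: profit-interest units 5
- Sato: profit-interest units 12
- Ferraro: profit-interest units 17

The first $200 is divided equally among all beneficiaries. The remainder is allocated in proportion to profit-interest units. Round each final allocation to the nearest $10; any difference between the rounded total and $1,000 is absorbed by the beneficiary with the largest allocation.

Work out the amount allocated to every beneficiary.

Orozco: $250 | Dube: $140 | Sato: $260 | Ferraro: $350

$200 shared equally gives $50 per beneficiary.
Remainder $800 by profit-interest units (total 45): Orozco 195.56 → $200; Dube 88.89 → $90; Sato 213.33 → $210; Ferraro 302.22 → $300.
Totals: Orozco $50 + $200 = $250; Dube $50 + $90 = $140; Sato $50 + $210 = $260; Ferraro $50 + $300 = $350.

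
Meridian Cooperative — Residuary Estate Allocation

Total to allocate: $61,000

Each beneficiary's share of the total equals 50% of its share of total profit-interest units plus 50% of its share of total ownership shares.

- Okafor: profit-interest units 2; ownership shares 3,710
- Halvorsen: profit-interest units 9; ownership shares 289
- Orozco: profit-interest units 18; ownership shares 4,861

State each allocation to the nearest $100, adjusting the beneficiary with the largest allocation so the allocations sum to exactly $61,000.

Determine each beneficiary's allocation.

Profit-interest units total 29; ownership shares total 8,860.
Composite weights (50% profit-interest units + 50% ownership shares): Okafor 0.2439; Halvorsen 0.1715; Orozco 0.5847.
Unrounded shares: Okafor 14,874.89; Halvorsen 10,460.38; Orozco 35,664.73.
At nearest $100: Okafor $14,900; Halvorsen $10,500; Orozco $35,700. Sum = $61,100.
Difference $61,000 − $61,100 = −$100 applied to largest allocation (Orozco): Orozco becomes $35,600.

Okafor: $14,900; Halvorsen: $10,500; Orozco: $35,600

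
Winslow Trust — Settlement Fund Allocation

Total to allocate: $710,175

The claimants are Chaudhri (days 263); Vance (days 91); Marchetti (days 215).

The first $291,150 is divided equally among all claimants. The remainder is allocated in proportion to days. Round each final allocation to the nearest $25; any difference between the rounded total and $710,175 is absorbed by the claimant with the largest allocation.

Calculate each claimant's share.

Chaudhri: $290,725; Vance: $164,075; Marchetti: $255,375

Equal tier: $291,150 ÷ 3 = $97,050 apiece.
Remainder $419,025 by days (total 569): Chaudhri 193,679.39 → $193,675; Vance 67,014.54 → $67,025; Marchetti 158,331.06 → $158,325.
Totals: Chaudhri $97,050 + $193,675 = $290,725; Vance $97,050 + $67,025 = $164,075; Marchetti $97,050 + $158,325 = $255,375.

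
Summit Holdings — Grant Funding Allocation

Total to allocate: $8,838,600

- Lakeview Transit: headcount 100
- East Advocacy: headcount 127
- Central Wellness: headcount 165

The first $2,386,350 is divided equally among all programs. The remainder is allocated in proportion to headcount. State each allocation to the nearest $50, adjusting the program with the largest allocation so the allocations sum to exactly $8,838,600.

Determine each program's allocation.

Lakeview Transit: $2,441,450 | East Advocacy: $2,885,850 | Central Wellness: $3,511,300

Equal tier: $2,386,350 ÷ 3 = $795,450 apiece.
Remainder $6,452,250 by headcount (total 392): Lakeview Transit 1,645,982.14 → $1,646,000; East Advocacy 2,090,397.32 → $2,090,400; Central Wellness 2,715,870.54 → $2,715,850.
Totals: Lakeview Transit $795,450 + $1,646,000 = $2,441,450; East Advocacy $795,450 + $2,090,400 = $2,885,850; Central Wellness $795,450 + $2,715,850 = $3,511,300.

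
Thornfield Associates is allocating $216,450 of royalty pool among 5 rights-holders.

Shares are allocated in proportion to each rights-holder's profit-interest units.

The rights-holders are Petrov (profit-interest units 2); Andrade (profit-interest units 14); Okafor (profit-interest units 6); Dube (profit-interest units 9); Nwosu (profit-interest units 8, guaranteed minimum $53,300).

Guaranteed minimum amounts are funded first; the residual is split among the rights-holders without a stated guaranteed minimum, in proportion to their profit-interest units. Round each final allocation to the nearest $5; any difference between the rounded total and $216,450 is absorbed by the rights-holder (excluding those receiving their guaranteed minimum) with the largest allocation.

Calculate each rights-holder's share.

Minimums first: Nwosu $53,300. Remaining pool $163,150.
Remaining pool split over remaining profit-interest units 31: Petrov 10,525.81 → $10,525; Andrade 73,680.65 → $73,680; Okafor 31,577.42 → $31,575; Dube 47,366.13 → $47,365.
Rounding difference +$5 applied to Andrade → $73,685.

Petrov: $10,525; Andrade: $73,685; Okafor: $31,575; Dube: $47,365; Nwosu: $53,300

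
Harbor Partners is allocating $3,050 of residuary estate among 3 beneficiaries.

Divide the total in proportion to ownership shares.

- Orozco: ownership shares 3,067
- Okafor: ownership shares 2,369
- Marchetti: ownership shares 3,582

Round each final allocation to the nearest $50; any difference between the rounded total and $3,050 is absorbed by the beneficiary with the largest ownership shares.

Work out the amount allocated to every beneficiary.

Sum of ownership shares: 3,067 + 2,369 + 3,582 = 9,018.
Proportional shares: Orozco 1,037.30; Okafor 801.23; Marchetti 1,211.48.
Rounded to nearest $50: Orozco $1,050; Okafor $800; Marchetti $1,200. Sum = $3,050.
Sum already equals the total — no adjustment.

Orozco: $1,050 · Okafor: $800 · Marchetti: $1,200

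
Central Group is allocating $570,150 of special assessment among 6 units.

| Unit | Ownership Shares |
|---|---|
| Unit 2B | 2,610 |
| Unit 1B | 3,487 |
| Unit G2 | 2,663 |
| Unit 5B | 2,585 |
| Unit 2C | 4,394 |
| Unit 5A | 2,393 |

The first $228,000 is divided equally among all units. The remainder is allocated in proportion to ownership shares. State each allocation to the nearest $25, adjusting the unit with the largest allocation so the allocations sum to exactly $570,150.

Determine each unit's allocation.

Equal tier: $228,000 ÷ 6 = $38,000 apiece.
Remainder $342,150 by ownership shares (total 18,132): Unit 2B 49,250.58 → $49,250; Unit 1B 65,799.53 → $65,800; Unit G2 50,250.69 → $50,250; Unit 5B 48,778.83 → $48,775; Unit 2C 82,914.58 → $82,925; Unit 5A 45,155.80 → $45,150.
Totals: Unit 2B $38,000 + $49,250 = $87,250; Unit 1B $38,000 + $65,800 = $103,800; Unit G2 $38,000 + $50,250 = $88,250; Unit 5B $38,000 + $48,775 = $86,775; Unit 2C $38,000 + $82,925 = $120,925; Unit 5A $38,000 + $45,150 = $83,150.

Unit 2B: $87,250; Unit 1B: $103,800; Unit G2: $88,250; Unit 5B: $86,775; Unit 2C: $120,925; Unit 5A: $83,150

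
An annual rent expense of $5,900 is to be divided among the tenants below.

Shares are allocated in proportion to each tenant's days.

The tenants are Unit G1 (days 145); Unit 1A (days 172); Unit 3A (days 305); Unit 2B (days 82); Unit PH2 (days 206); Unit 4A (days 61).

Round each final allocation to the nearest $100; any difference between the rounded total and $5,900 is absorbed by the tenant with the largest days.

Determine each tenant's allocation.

Days total: 971.
Raw shares: Unit G1 145/971 × $5,900 = 881.05; Unit 1A 172/971 × $5,900 = 1,045.11; Unit 3A 305/971 × $5,900 = 1,853.24; Unit 2B 82/971 × $5,900 = 498.25; Unit PH2 206/971 × $5,900 = 1,251.70; Unit 4A 61/971 × $5,900 = 370.65.
Rounded to nearest $100: Unit G1 $900; Unit 1A $1,000; Unit 3A $1,900; Unit 2B $500; Unit PH2 $1,300; Unit 4A $400. Sum = $6,000.
Difference $5,900 − $6,000 = −$100 applied to largest days (Unit 3A): Unit 3A becomes $1,800.

Unit G1: $900 · Unit 1A: $1,000 · Unit 3A: $1,800 · Unit 2B: $500 · Unit PH2: $1,300 · Unit 4A: $400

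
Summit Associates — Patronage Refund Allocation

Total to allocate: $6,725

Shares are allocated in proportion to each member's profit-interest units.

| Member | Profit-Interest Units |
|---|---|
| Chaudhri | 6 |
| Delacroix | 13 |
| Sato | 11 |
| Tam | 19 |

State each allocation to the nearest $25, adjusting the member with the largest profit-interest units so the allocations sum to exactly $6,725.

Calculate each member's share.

Profit-interest units total: 49.
Unrounded shares: Chaudhri 6/49 × $6,725 = 823.47; Delacroix 13/49 × $6,725 = 1,784.18; Sato 11/49 × $6,725 = 1,509.69; Tam 19/49 × $6,725 = 2,607.65.
Rounded to nearest $25: Chaudhri $825; Delacroix $1,775; Sato $1,500; Tam $2,600. Sum = $6,700.
Difference $6,725 − $6,700 = +$25 applied to largest profit-interest units (Tam): Tam becomes $2,625.

Chaudhri: $825; Delacroix: $1,775; Sato: $1,500; Tam: $2,625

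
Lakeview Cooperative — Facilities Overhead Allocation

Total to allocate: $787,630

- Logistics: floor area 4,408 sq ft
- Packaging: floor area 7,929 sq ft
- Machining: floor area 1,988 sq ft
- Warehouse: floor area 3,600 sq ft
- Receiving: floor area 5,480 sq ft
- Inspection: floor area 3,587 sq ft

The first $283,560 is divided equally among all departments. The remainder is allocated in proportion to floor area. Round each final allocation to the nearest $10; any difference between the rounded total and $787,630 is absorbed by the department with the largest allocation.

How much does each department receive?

$283,560 shared equally gives $47,260 per department.
Remainder $504,070 by floor area (total 26,992): Logistics 82,318.49 → $82,320; Packaging 148,072.43 → $148,070; Machining 37,125.49 → $37,130; Warehouse 67,229.25 → $67,230; Receiving 102,337.86 → $102,340; Inspection 66,986.48 → $66,990.
Rounding difference −$10 on remainder applied to Packaging.
Totals: Logistics $47,260 + $82,320 = $129,580; Packaging $47,260 + $148,060 = $195,320; Machining $47,260 + $37,130 = $84,390; Warehouse $47,260 + $67,230 = $114,490; Receiving $47,260 + $102,340 = $149,600; Inspection $47,260 + $66,990 = $114,250.

Logistics: $129,580 · Packaging: $195,320 · Machining: $84,390 · Warehouse: $114,490 · Receiving: $149,600 · Inspection: $114,250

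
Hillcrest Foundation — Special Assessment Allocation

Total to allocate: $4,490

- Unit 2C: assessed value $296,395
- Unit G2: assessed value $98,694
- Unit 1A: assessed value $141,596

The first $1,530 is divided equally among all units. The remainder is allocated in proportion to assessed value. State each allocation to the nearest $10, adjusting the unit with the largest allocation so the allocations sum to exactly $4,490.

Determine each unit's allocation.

Equal tier: $1,530 ÷ 3 = $510 apiece.
Remainder $2,960 by assessed value (total 536,685): Unit 2C 1,634.72 → $1,630; Unit G2 544.33 → $540; Unit 1A 780.95 → $780.
Rounding difference +$10 on remainder applied to Unit 2C.
Totals: Unit 2C $510 + $1,640 = $2,150; Unit G2 $510 + $540 = $1,050; Unit 1A $510 + $780 = $1,290.

Unit 2C: $2,150; Unit G2: $1,050; Unit 1A: $1,290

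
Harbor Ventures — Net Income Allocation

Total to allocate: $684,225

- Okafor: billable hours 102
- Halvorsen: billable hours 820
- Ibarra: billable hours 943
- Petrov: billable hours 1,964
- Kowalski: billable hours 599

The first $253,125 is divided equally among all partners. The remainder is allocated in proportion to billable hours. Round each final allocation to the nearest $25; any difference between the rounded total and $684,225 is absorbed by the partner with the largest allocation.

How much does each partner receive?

Okafor: $60,550; Halvorsen: $130,450; Ibarra: $142,425; Petrov: $241,850; Kowalski: $108,950

$253,125 shared equally gives $50,625 per partner.
Remainder $431,100 by billable hours (total 4,428): Okafor 9,930.49 → $9,925; Halvorsen 79,833.33 → $79,825; Ibarra 91,808.33 → $91,800; Petrov 191,210.57 → $191,200; Kowalski 58,317.28 → $58,325.
Rounding difference +$25 on remainder applied to Petrov.
Totals: Okafor $50,625 + $9,925 = $60,550; Halvorsen $50,625 + $79,825 = $130,450; Ibarra $50,625 + $91,800 = $142,425; Petrov $50,625 + $191,225 = $241,850; Kowalski $50,625 + $58,325 = $108,950.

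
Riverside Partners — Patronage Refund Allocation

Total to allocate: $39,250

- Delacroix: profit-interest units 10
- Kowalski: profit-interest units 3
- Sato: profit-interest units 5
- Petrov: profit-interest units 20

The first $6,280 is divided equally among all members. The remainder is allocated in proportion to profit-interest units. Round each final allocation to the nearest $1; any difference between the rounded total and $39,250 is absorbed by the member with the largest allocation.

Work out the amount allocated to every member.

Delacroix: $10,246 · Kowalski: $4,173 · Sato: $5,908 · Petrov: $18,923

First tranche $6,280 split equally: $1,570 each.
Remainder $32,970 by profit-interest units (total 38): Delacroix 8,676.32 → $8,676; Kowalski 2,602.89 → $2,603; Sato 4,338.16 → $4,338; Petrov 17,352.63 → $17,353.
Totals: Delacroix $1,570 + $8,676 = $10,246; Kowalski $1,570 + $2,603 = $4,173; Sato $1,570 + $4,338 = $5,908; Petrov $1,570 + $17,353 = $18,923.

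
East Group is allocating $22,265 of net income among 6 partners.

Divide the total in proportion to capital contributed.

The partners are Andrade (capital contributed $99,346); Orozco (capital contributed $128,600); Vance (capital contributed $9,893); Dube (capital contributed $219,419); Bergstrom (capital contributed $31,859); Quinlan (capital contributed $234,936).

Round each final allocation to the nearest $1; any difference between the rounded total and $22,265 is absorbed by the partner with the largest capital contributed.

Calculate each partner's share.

Andrade: $3,055; Orozco: $3,955; Vance: $304; Dube: $6,747; Bergstrom: $980; Quinlan: $7,224

Total capital contributed = 99,346 + 128,600 + 9,893 + 219,419 + 31,859 + 234,936 = 724,053.
Proportional shares: Andrade 3,054.94; Orozco 3,954.52; Vance 304.21; Dube 6,747.25; Bergstrom 979.68; Quinlan 7,224.40.
After rounding ($1): Andrade $3,055; Orozco $3,955; Vance $304; Dube $6,747; Bergstrom $980; Quinlan $7,224. Sum = $22,265.
Rounded total matches; no reconciliation needed.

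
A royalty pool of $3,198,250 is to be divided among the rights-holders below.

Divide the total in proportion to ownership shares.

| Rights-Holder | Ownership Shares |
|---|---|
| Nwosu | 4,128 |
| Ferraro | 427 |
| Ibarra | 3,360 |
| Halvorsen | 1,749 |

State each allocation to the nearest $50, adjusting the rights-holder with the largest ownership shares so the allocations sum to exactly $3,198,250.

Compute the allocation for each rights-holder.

Nwosu: $1,366,200 · Ferraro: $141,300 · Ibarra: $1,111,950 · Halvorsen: $578,800

Sum of ownership shares: 9,664.
Proportional shares: Nwosu 4,128/9,664 × $3,198,250 = 1,366,139.90; Ferraro 427/9,664 × $3,198,250 = 141,313.41; Ibarra 3,360/9,664 × $3,198,250 = 1,111,974.34; Halvorsen 1,749/9,664 × $3,198,250 = 578,822.36.
Rounded to nearest $50: Nwosu $1,366,150; Ferraro $141,300; Ibarra $1,111,950; Halvorsen $578,800. Sum = $3,198,200.
Difference $3,198,250 − $3,198,200 = +$50 applied to largest ownership shares (Nwosu): Nwosu becomes $1,366,200.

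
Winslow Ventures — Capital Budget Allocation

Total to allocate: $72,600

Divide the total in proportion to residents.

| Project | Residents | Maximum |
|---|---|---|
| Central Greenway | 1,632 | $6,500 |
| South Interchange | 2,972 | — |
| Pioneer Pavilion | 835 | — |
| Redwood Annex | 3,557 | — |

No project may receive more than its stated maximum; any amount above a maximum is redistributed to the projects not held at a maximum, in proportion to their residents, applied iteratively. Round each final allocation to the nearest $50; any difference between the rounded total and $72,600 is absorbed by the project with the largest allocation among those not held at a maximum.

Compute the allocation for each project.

Sum of residents: 8,996.
Unconstrained shares: Central Greenway 13,170.65; South Interchange 23,984.79; Pioneer Pavilion 6,738.66; Redwood Annex 28,705.89.
Capped: Central Greenway ($6,500); balance $66,100 reallocated over remaining residents 7,364.
Redistributed shares: South Interchange 26,676.97 → $26,700; Pioneer Pavilion 7,495.04 → $7,500; Redwood Annex 31,927.99 → $31,950.
Rounding difference −$50 applied to Redwood Annex → $31,900.

Central Greenway: $6,500; South Interchange: $26,700; Pioneer Pavilion: $7,500; Redwood Annex: $31,900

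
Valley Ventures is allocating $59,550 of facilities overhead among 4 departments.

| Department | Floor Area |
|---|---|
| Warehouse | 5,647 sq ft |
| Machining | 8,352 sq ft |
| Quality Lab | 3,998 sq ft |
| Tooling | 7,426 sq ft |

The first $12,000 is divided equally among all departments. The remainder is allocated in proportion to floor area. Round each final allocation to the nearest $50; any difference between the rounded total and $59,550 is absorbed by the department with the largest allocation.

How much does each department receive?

Equal tier: $12,000 ÷ 4 = $3,000 apiece.
Remainder $47,550 by floor area (total 25,423): Warehouse 10,561.89 → $10,550; Machining 15,621.19 → $15,600; Quality Lab 7,477.67 → $7,500; Tooling 13,889.25 → $13,900.
Totals: Warehouse $3,000 + $10,550 = $13,550; Machining $3,000 + $15,600 = $18,600; Quality Lab $3,000 + $7,500 = $10,500; Tooling $3,000 + $13,900 = $16,900.

Warehouse: $13,550; Machining: $18,600; Quality Lab: $10,500; Tooling: $16,900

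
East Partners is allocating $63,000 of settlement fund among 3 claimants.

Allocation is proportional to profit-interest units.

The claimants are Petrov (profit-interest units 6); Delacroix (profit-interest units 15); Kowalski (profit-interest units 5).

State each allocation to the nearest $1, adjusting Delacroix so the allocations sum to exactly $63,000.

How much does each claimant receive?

Combined profit-interest units = 26.
Proportional shares: Petrov 6/26 × $63,000 = 14,538.46; Delacroix 15/26 × $63,000 = 36,346.15; Kowalski 5/26 × $63,000 = 12,115.38.
At nearest $1: Petrov $14,538; Delacroix $36,346; Kowalski $12,115. Sum = $62,999.
Difference $63,000 − $62,999 = +$1 applied to Delacroix: Delacroix becomes $36,347.

Petrov: $14,538 · Delacroix: $36,347 · Kowalski: $12,115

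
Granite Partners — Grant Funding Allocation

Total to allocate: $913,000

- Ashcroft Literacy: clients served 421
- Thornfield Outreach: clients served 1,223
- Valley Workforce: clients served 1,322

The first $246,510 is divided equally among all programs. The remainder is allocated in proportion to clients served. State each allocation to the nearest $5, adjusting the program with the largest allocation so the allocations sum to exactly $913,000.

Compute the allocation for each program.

$246,510 shared equally gives $82,170 per program.
Remainder $666,490 by clients served (total 2,966): Ashcroft Literacy 94,602.93 → $94,605; Thornfield Outreach 274,820.39 → $274,820; Valley Workforce 297,066.68 → $297,065.
Totals: Ashcroft Literacy $82,170 + $94,605 = $176,775; Thornfield Outreach $82,170 + $274,820 = $356,990; Valley Workforce $82,170 + $297,065 = $379,235.

Ashcroft Literacy: $176,775; Thornfield Outreach: $356,990; Valley Workforce: $379,235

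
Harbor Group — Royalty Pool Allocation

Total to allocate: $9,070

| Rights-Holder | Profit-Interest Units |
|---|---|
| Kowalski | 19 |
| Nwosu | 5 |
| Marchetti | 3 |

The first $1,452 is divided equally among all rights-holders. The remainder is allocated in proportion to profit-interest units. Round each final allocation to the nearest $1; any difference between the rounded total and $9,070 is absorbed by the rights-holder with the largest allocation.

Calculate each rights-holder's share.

First tranche $1,452 split equally: $484 each.
Remainder $7,618 by profit-interest units (total 27): Kowalski 5,360.81 → $5,361; Nwosu 1,410.74 → $1,411; Marchetti 846.44 → $846.
Totals: Kowalski $484 + $5,361 = $5,845; Nwosu $484 + $1,411 = $1,895; Marchetti $484 + $846 = $1,330.

Kowalski: $5,845 | Nwosu: $1,895 | Marchetti: $1,330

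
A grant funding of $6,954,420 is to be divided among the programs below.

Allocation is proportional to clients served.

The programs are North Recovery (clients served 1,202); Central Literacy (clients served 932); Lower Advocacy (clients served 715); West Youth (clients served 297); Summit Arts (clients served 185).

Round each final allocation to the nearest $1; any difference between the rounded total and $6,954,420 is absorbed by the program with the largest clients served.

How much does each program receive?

North Recovery: $2,509,520 · Central Literacy: $1,945,818 · Lower Advocacy: $1,492,768 · West Youth: $620,073 · Summit Arts: $386,241

Total clients served = 3,331.
Proportional shares: North Recovery 1,202/3,331 × $6,954,420 = 2,509,520.52; Central Literacy 932/3,331 × $6,954,420 = 1,945,817.90; Lower Advocacy 715/3,331 × $6,954,420 = 1,492,768.03; West Youth 297/3,331 × $6,954,420 = 620,072.87; Summit Arts 185/3,331 × $6,954,420 = 386,240.68.
After rounding ($1): North Recovery $2,509,521; Central Literacy $1,945,818; Lower Advocacy $1,492,768; West Youth $620,073; Summit Arts $386,241. Sum = $6,954,421.
Difference $6,954,420 − $6,954,421 = −$1 applied to largest clients served (North Recovery): North Recovery becomes $2,509,520.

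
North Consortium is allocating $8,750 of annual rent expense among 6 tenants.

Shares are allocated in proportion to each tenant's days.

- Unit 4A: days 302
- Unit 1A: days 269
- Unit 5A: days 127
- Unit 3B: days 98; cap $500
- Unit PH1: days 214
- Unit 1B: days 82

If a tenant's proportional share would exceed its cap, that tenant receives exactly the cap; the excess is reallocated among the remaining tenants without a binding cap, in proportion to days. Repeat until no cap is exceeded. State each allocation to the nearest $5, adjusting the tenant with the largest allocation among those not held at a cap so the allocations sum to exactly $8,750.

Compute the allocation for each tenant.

Total days = 1,092.
Unconstrained shares: Unit 4A 2,419.87; Unit 1A 2,155.45; Unit 5A 1,017.63; Unit 3B 785.26; Unit PH1 1,714.74; Unit 1B 657.05.
Capped: Unit 3B ($500); balance $8,250 reallocated over remaining days 994.
Remaining shares: Unit 4A 2,506.54 → $2,505; Unit 1A 2,232.65 → $2,235; Unit 5A 1,054.07 → $1,055; Unit PH1 1,776.16 → $1,775; Unit 1B 680.58 → $680.

Unit 4A: $2,505; Unit 1A: $2,235; Unit 5A: $1,055; Unit 3B: $500; Unit PH1: $1,775; Unit 1B: $680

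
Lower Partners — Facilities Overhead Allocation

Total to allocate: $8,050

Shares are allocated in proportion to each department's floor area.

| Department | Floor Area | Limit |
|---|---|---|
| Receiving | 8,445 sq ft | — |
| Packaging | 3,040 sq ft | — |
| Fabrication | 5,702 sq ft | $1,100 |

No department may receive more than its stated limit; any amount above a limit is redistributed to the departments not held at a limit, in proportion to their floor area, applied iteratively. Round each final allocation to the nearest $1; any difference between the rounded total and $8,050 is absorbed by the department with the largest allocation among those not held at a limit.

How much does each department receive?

Receiving: $5,110 | Packaging: $1,840 | Fabrication: $1,100

Floor area total: 17,187.
Pro-rata shares before constraints: Receiving 3,955.45; Packaging 1,423.87; Fabrication 2,670.69.
Held at cap: Fabrication ($1,100); balance $6,950 reallocated over remaining floor area 11,485.
Redistributed shares: Receiving 5,110.38 → $5,110; Packaging 1,839.62 → $1,840.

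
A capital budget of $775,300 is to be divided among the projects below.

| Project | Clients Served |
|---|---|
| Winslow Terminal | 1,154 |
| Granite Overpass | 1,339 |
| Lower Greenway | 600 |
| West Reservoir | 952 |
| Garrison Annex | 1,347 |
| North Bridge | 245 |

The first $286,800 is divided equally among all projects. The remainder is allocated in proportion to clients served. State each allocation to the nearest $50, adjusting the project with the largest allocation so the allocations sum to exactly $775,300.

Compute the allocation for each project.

Winslow Terminal: $147,800; Granite Overpass: $163,850; Lower Greenway: $99,800; West Reservoir: $130,300; Garrison Annex: $164,500; North Bridge: $69,050

First tranche $286,800 split equally: $47,800 each.
Remainder $488,500 by clients served (total 5,637): Winslow Terminal 100,005.14 → $100,000; Granite Overpass 116,037.17 → $116,050; Lower Greenway 51,995.74 → $52,000; West Reservoir 82,499.91 → $82,500; Garrison Annex 116,730.44 → $116,750; North Bridge 21,231.59 → $21,250.
Rounding difference −$50 on remainder applied to Garrison Annex.
Totals: Winslow Terminal $47,800 + $100,000 = $147,800; Granite Overpass $47,800 + $116,050 = $163,850; Lower Greenway $47,800 + $52,000 = $99,800; West Reservoir $47,800 + $82,500 = $130,300; Garrison Annex $47,800 + $116,700 = $164,500; North Bridge $47,800 + $21,250 = $69,050.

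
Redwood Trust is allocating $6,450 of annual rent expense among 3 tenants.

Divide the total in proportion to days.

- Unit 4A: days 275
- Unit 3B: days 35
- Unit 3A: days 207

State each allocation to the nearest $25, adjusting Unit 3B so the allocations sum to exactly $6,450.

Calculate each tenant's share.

Unit 4A: $3,425 · Unit 3B: $450 · Unit 3A: $2,575

Sum of days: 517.
Pro-rata amounts: Unit 4A 275/517 × $6,450 = 3,430.85; Unit 3B 35/517 × $6,450 = 436.65; Unit 3A 207/517 × $6,450 = 2,582.50.
At nearest $25: Unit 4A $3,425; Unit 3B $425; Unit 3A $2,575. Sum = $6,425.
Difference $6,450 − $6,425 = +$25 applied to Unit 3B: Unit 3B becomes $450.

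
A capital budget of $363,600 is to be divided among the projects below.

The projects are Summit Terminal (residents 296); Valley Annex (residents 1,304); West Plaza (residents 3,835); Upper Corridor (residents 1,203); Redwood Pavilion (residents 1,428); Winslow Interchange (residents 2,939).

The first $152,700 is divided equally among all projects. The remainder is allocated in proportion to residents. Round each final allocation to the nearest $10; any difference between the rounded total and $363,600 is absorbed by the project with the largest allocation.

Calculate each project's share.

$152,700 shared equally gives $25,450 per project.
Remainder $210,900 by residents (total 11,005): Summit Terminal 5,672.55 → $5,670; Valley Annex 24,989.88 → $24,990; West Plaza 73,494.00 → $73,490; Upper Corridor 23,054.31 → $23,050; Redwood Pavilion 27,366.22 → $27,370; Winslow Interchange 56,323.04 → $56,320.
Rounding difference +$10 on remainder applied to West Plaza.
Totals: Summit Terminal $25,450 + $5,670 = $31,120; Valley Annex $25,450 + $24,990 = $50,440; West Plaza $25,450 + $73,500 = $98,950; Upper Corridor $25,450 + $23,050 = $48,500; Redwood Pavilion $25,450 + $27,370 = $52,820; Winslow Interchange $25,450 + $56,320 = $81,770.

Summit Terminal: $31,120 · Valley Annex: $50,440 · West Plaza: $98,950 · Upper Corridor: $48,500 · Redwood Pavilion: $52,820 · Winslow Interchange: $81,770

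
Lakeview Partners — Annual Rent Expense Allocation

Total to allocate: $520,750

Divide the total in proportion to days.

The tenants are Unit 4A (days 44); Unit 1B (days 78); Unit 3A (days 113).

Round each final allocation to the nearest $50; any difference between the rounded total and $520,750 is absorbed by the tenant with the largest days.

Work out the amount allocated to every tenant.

Combined days = 44 + 78 + 113 = 235.
Proportional shares: Unit 4A 97,502.13; Unit 1B 172,844.68; Unit 3A 250,403.19.
After rounding ($50): Unit 4A $97,500; Unit 1B $172,850; Unit 3A $250,400. Sum = $520,750.
Rounded total matches; no reconciliation needed.

Unit 4A: $97,500 · Unit 1B: $172,850 · Unit 3A: $250,400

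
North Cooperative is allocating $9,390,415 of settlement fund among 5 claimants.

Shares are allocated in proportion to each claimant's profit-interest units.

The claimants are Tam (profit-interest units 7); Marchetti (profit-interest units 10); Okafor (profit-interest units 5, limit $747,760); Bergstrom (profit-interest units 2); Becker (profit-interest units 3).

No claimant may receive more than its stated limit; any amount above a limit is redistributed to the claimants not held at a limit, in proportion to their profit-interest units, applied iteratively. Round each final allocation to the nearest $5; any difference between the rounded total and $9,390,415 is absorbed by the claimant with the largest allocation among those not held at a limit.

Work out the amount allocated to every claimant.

Total profit-interest units = 27.
Unconstrained shares: Tam 2,434,552.04; Marchetti 3,477,931.48; Okafor 1,738,965.74; Bergstrom 695,586.30; Becker 1,043,379.44.
Held at cap: Okafor ($747,760); remaining pool $8,642,655 reallocated over remaining profit-interest units 22.
Redistributed shares: Tam 2,749,935.68 → $2,749,935; Marchetti 3,928,479.55 → $3,928,480; Bergstrom 785,695.91 → $785,695; Becker 1,178,543.86 → $1,178,545.

Tam: $2,749,935; Marchetti: $3,928,480; Okafor: $747,760; Bergstrom: $785,695; Becker: $1,178,545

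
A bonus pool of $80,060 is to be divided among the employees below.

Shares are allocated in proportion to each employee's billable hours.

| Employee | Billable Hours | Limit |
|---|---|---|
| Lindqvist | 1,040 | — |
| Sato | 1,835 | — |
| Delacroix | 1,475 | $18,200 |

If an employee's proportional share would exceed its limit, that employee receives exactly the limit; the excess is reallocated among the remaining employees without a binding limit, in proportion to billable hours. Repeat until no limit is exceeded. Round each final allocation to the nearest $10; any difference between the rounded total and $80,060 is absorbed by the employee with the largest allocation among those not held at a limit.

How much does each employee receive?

Combined billable hours = 4,350.
Pro-rata shares before constraints: Lindqvist 19,140.78; Sato 33,772.44; Delacroix 27,146.78.
Held at cap: Delacroix ($18,200); balance $61,860 reallocated over remaining billable hours 2,875.
Shares after redistribution: Lindqvist 22,377.18 → $22,380; Sato 39,482.82 → $39,480.

Lindqvist: $22,380; Sato: $39,480; Delacroix: $18,200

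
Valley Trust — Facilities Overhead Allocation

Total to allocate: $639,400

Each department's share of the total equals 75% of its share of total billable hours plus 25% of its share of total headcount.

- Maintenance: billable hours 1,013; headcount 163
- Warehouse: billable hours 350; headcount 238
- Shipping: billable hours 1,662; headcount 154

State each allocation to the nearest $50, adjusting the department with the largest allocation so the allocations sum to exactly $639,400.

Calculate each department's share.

Totals — billable hours 3,025, headcount 555.
Composite weights (75% billable hours + 25% headcount): Maintenance 0.3246; Warehouse 0.1940; Shipping 0.4814.
Pro-rata amounts: Maintenance 207,536.74; Warehouse 124,033.41; Shipping 307,829.85.
After rounding ($50): Maintenance $207,550; Warehouse $124,050; Shipping $307,850. Sum = $639,450.
Difference $639,400 − $639,450 = −$50 applied to largest allocation (Shipping): Shipping becomes $307,800.

Maintenance: $207,550 | Warehouse: $124,050 | Shipping: $307,800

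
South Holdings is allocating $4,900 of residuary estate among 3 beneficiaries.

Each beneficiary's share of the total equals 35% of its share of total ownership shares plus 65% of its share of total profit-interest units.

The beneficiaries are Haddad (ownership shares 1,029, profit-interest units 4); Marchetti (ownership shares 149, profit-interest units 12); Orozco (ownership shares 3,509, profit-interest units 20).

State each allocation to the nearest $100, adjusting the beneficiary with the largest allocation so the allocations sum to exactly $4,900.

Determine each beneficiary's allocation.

Haddad: $700; Marchetti: $1,100; Orozco: $3,100

Ownership shares total 4,687; profit-interest units total 36.
Combined weights (35% ownership shares + 65% profit-interest units): Haddad 0.1491; Marchetti 0.2278; Orozco 0.6231.
Proportional shares: Haddad 730.41; Marchetti 1,116.19; Orozco 3,053.41.
At nearest $100: Haddad $700; Marchetti $1,100; Orozco $3,100. Sum = $4,900.
Sum already equals the total — no adjustment.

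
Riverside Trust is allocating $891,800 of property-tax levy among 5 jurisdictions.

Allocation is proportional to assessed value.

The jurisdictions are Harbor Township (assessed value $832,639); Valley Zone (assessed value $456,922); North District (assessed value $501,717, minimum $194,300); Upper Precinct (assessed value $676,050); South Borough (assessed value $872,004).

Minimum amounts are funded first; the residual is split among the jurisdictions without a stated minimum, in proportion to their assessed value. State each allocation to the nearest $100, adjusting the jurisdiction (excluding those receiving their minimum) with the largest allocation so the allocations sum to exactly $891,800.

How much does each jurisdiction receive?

Harbor Township: $204,700; Valley Zone: $112,300; North District: $194,300; Upper Precinct: $166,200; South Borough: $214,300

Minimums first: North District $194,300. Balance $697,500.
Balance split over remaining assessed value 2,837,615: Harbor Township 204,666.84 → $204,700; Valley Zone 112,313.72 → $112,300; Upper Precinct 166,176.48 → $166,200; South Borough 214,342.96 → $214,300.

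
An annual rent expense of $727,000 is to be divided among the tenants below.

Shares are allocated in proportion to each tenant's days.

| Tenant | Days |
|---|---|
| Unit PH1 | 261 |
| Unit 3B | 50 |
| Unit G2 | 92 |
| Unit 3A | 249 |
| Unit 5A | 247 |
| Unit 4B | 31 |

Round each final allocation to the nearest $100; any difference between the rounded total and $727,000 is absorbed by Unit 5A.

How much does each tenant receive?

Sum of days: 930.
Proportional shares: Unit PH1 261/930 × $727,000 = 204,029.03; Unit 3B 50/930 × $727,000 = 39,086.02; Unit G2 92/930 × $727,000 = 71,918.28; Unit 3A 249/930 × $727,000 = 194,648.39; Unit 5A 247/930 × $727,000 = 193,084.95; Unit 4B 31/930 × $727,000 = 24,233.33.
After rounding ($100): Unit PH1 $204,000; Unit 3B $39,100; Unit G2 $71,900; Unit 3A $194,600; Unit 5A $193,100; Unit 4B $24,200. Sum = $726,900.
Difference $727,000 − $726,900 = +$100 applied to Unit 5A: Unit 5A becomes $193,200.

Unit PH1: $204,000 · Unit 3B: $39,100 · Unit G2: $71,900 · Unit 3A: $194,600 · Unit 5A: $193,200 · Unit 4B: $24,200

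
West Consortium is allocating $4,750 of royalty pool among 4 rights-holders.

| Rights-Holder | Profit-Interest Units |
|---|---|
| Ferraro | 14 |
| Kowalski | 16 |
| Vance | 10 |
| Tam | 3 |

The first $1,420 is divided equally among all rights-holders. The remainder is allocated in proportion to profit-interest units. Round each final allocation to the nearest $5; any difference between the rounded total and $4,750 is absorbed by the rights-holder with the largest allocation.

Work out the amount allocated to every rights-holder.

Ferraro: $1,440 | Kowalski: $1,595 | Vance: $1,130 | Tam: $585

Equal tier: $1,420 ÷ 4 = $355 apiece.
Remainder $3,330 by profit-interest units (total 43): Ferraro 1,084.19 → $1,085; Kowalski 1,239.07 → $1,240; Vance 774.42 → $775; Tam 232.33 → $230.
Totals: Ferraro $355 + $1,085 = $1,440; Kowalski $355 + $1,240 = $1,595; Vance $355 + $775 = $1,130; Tam $355 + $230 = $585.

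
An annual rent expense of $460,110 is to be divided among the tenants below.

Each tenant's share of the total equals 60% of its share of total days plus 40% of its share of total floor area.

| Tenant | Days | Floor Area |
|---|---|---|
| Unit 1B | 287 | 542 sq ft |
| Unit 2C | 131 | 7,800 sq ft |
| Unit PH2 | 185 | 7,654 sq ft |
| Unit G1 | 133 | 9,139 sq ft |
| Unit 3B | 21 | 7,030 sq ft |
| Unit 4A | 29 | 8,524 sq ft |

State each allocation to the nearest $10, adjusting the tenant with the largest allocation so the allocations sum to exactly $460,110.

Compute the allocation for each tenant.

Days total 786; floor area total 40,689.
Blended shares (60% days + 40% floor area): Unit 1B 0.2244; Unit 2C 0.1767; Unit PH2 0.2165; Unit G1 0.1914; Unit 3B 0.0851; Unit 4A 0.1059.
Proportional shares: Unit 1B 103,254.29; Unit 2C 81,291.87; Unit PH2 99,597.85; Unit G1 88,050.87; Unit 3B 39,173.82; Unit 4A 48,741.30.
At nearest $10: Unit 1B $103,250; Unit 2C $81,290; Unit PH2 $99,600; Unit G1 $88,050; Unit 3B $39,170; Unit 4A $48,740. Sum = $460,100.
Difference $460,110 − $460,100 = +$10 applied to largest allocation (Unit 1B): Unit 1B becomes $103,260.

Unit 1B: $103,260; Unit 2C: $81,290; Unit PH2: $99,600; Unit G1: $88,050; Unit 3B: $39,170; Unit 4A: $48,740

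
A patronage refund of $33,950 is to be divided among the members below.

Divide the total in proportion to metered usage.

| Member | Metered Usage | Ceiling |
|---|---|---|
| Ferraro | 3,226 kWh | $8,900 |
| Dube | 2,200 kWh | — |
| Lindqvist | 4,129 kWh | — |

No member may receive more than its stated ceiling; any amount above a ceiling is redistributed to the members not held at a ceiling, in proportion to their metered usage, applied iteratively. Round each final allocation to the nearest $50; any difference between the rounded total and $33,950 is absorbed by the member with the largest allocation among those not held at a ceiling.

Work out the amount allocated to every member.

Ferraro: $8,900; Dube: $8,700; Lindqvist: $16,350

Combined metered usage = 9,555.
Unconstrained shares: Ferraro 11,462.34; Dube 7,816.85; Lindqvist 14,670.81.
Capped: Ferraro ($8,900); residual $25,050 reallocated over remaining metered usage 6,329.
Redistributed shares: Dube 8,707.54 → $8,700; Lindqvist 16,342.46 → $16,350.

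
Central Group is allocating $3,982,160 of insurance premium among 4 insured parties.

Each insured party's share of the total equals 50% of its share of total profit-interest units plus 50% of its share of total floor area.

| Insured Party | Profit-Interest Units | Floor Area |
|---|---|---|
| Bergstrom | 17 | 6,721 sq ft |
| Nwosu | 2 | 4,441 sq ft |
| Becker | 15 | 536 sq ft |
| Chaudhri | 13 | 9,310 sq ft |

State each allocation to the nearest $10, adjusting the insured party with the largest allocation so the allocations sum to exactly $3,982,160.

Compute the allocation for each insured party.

Bergstrom: $1,357,180 | Nwosu: $505,630 | Becker: $686,250 | Chaudhri: $1,433,100

Totals — profit-interest units 47, floor area 21,008.
Combined weights (50% profit-interest units + 50% floor area): Bergstrom 0.3408; Nwosu 0.1270; Becker 0.1723; Chaudhri 0.3599.
Pro-rata amounts: Bergstrom 1,357,175.62; Nwosu 505,632.48; Becker 686,251.66; Chaudhri 1,433,100.25.
At nearest $10: Bergstrom $1,357,180; Nwosu $505,630; Becker $686,250; Chaudhri $1,433,100. Sum = $3,982,160.
Rounded total matches; no reconciliation needed.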